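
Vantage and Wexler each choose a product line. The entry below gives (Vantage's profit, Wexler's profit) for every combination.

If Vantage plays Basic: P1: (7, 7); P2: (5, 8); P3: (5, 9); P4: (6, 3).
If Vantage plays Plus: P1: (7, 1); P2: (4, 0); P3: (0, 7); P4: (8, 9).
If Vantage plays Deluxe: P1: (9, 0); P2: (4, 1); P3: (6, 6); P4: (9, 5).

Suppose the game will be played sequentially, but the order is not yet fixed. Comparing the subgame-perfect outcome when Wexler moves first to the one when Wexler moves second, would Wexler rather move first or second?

If Vantage leads: Wexler's best replies are Basic→P3, Plus→P4, Deluxe→P3; Vantage's induced payoffs 5, 8, 6; outcome (Plus, P4), payoffs (8, 9).
If Wexler leads: Vantage's best replies are P1→Deluxe, P2→Basic, P3→Deluxe, P4→Deluxe; Wexler's induced payoffs 0, 8, 6, 5; outcome (Basic, P2), payoffs (5, 8).
Wexler gets 8 moving first and 9 moving second, so Wexler prefers to move second.

second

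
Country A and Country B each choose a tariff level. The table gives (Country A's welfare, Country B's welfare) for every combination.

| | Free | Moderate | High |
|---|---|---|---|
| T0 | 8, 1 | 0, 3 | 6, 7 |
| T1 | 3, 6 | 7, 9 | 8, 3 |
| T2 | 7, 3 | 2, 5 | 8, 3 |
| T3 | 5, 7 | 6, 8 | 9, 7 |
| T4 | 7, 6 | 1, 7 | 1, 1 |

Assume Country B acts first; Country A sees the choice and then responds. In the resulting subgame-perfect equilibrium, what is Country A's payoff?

Work backward from Country A's decision.
- Free: Country A compares 8, 3, 7, 5, 7 and picks T0; Country B would get 1.
- Moderate: Country A compares 0, 7, 2, 6, 1 and picks T1; Country B would get 9.
- High: Country A compares 6, 8, 8, 9, 1 and picks T3; Country B would get 7.
Among 1, 9, 7, the best is 9 at Moderate. Subgame-perfect outcome: (T1, Moderate) with payoffs (7, 9).

7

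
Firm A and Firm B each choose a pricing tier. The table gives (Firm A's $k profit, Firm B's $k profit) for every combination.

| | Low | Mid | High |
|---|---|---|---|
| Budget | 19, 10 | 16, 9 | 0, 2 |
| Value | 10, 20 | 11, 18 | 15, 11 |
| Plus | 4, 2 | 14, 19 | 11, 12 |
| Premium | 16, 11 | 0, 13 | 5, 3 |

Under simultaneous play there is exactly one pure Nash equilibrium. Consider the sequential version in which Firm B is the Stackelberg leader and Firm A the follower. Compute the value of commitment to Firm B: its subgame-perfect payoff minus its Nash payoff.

Backward induction with Firm B moving first.
- Low → Firm A plays Budget (best of 19, 10, 4, 16); Firm B gets 10.
- Mid → Firm A plays Budget (best of 16, 11, 14, 0); Firm B gets 9.
- High → Firm A plays Value (best of 0, 15, 11, 5); Firm B gets 11.
Firm B's induced payoffs are 10, 9, 11, so Firm B commits to High. Subgame-perfect outcome: (Value, High) with payoffs (15, 11).
Under simultaneous play:
Firm A's best replies: Low→Budget; Mid→Budget; High→Value.
Firm B's best replies: Budget→Low; Value→Low; Plus→Mid; Premium→Mid.
The unique mutual best reply is (Budget, Low), giving (19, 10).
Firm B's commitment gain: 11 − 10 = 1.

1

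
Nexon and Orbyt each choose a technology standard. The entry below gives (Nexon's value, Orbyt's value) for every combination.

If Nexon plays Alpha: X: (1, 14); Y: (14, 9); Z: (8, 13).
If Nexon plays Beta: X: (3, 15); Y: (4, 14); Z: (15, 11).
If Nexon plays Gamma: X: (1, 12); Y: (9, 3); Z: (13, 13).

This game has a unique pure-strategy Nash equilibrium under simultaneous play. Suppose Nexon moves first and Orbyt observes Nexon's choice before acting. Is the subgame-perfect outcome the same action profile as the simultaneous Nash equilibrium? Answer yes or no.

no

Backward induction with Nexon moving first.
- Alpha: BR = X, leader payoff 1.
- Beta: BR = X, leader payoff 3.
- Gamma: BR = Z, leader payoff 13.
Among 1, 3, 13, the best is 13 at Gamma. Subgame-perfect outcome: (Gamma, Z) with payoffs (13, 13).
Under simultaneous play:
Nexon's best replies: X→Beta; Y→Alpha; Z→Beta.
Orbyt's best replies: Alpha→X; Beta→X; Gamma→Z.
The unique mutual best reply is (Beta, X), giving (3, 15).
Sequential outcome (Gamma, Z) differs from the Nash profile (Beta, X).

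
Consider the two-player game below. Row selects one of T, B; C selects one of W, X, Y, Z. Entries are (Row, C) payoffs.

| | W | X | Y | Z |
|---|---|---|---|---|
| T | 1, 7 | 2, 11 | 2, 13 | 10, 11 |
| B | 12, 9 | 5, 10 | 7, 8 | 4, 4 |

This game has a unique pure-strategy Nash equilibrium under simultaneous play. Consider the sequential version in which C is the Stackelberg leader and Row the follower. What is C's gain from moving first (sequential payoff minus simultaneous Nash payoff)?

1

Work backward from Row's decision.
- W: BR = B, leader payoff 9.
- X: BR = B, leader payoff 10.
- Y: BR = B, leader payoff 8.
- Z: BR = T, leader payoff 11.
C's induced payoffs are 9, 10, 8, 11, so C commits to Z. Subgame-perfect outcome: (T, Z) with payoffs (10, 11).
Now find the simultaneous Nash equilibrium.
Row's best replies: W→B; X→B; Y→B; Z→T.
C's best replies: T→Y; B→X.
Only (B, X) has each player best-responding; Nash payoffs (5, 10).
C's commitment gain: 11 − 10 = 1.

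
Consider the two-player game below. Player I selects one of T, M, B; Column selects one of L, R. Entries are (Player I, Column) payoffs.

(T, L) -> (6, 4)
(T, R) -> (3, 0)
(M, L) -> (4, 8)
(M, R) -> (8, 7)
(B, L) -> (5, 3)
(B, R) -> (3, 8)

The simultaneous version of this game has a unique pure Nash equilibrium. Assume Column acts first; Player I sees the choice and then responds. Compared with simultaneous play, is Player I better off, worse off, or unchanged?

better off

Solve by backward induction (Column leads).
- L: BR = T, leader payoff 4.
- R: BR = M, leader payoff 7.
Among 4, 7, the best is 7 at R. Subgame-perfect outcome: (M, R) with payoffs (8, 7).
Now find the simultaneous Nash equilibrium.
Player I's best replies: L→T; R→M.
Column's best replies: T→L; M→L; B→R.
Only (T, L) has each player best-responding; Nash payoffs (6, 4).
Player I earns 8 sequentially versus 6 at the Nash outcome: better off.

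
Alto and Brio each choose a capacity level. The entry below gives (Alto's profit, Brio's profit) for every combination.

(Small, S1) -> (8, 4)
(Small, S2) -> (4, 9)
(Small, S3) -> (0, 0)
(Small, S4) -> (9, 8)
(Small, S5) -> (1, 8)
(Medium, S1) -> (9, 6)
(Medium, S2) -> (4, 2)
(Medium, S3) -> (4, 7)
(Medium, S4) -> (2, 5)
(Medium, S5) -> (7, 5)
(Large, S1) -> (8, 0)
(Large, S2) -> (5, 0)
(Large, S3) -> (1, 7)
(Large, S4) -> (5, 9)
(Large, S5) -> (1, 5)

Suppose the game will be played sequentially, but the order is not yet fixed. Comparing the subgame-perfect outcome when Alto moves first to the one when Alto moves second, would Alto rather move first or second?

second

If Alto leads: Brio's best replies are Small→S2, Medium→S3, Large→S4; Alto's induced payoffs 4, 4, 5; outcome (Large, S4), payoffs (5, 9).
If Brio leads: Alto's best replies are S1→Medium, S2→Large, S3→Medium, S4→Small, S5→Medium; Brio's induced payoffs 6, 0, 7, 8, 5; outcome (Small, S4), payoffs (9, 8).
Alto gets 5 moving first and 9 moving second, so Alto prefers to move second.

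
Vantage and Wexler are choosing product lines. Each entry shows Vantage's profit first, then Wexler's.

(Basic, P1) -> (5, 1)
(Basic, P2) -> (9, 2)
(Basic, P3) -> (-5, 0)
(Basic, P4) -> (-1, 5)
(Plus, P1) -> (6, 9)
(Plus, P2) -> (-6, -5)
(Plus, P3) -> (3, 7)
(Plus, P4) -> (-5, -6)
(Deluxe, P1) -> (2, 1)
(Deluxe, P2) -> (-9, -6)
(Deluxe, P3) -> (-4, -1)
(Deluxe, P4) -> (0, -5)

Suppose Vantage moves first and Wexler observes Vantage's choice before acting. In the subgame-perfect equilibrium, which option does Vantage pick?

Plus

Backward induction with Vantage moving first.
- Basic → Wexler plays P4 (best of 1, 2, 0, 5); Vantage gets -1.
- Plus → Wexler plays P1 (best of 9, -5, 7, -6); Vantage gets 6.
- Deluxe → Wexler plays P1 (best of 1, -6, -1, -5); Vantage gets 2.
Among -1, 6, 2, the best is 6 at Plus. Subgame-perfect outcome: (Plus, P1) with payoffs (6, 9).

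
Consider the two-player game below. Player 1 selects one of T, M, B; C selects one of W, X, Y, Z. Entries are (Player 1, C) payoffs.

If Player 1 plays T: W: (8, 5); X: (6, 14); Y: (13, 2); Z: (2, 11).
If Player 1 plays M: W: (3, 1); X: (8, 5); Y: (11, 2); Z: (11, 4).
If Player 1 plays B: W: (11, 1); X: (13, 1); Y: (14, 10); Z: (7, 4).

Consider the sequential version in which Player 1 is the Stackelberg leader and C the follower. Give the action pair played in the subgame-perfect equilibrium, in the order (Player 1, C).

Backward induction with Player 1 moving first.
- T → C plays X (best of 5, 14, 2, 11); Player 1 gets 6.
- M → C plays X (best of 1, 5, 2, 4); Player 1 gets 8.
- B → C plays Y (best of 1, 1, 10, 4); Player 1 gets 14.
Maximizing over 6, 8, 14, Player 1 chooses B. Subgame-perfect outcome: (B, Y) with payoffs (14, 10).

(B, Y)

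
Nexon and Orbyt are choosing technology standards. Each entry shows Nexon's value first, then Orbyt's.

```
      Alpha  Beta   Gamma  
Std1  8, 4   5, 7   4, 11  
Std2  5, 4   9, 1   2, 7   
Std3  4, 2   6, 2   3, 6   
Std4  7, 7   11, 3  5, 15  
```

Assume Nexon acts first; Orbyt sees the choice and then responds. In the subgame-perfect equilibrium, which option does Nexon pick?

Solve by backward induction (Nexon leads).
- Std1 → Orbyt plays Gamma (best of 4, 7, 11); Nexon gets 4.
- Std2 → Orbyt plays Gamma (best of 4, 1, 7); Nexon gets 2.
- Std3 → Orbyt plays Gamma (best of 2, 2, 6); Nexon gets 3.
- Std4 → Orbyt plays Gamma (best of 7, 3, 15); Nexon gets 5.
Among 4, 2, 3, 5, the best is 5 at Std4. Subgame-perfect outcome: (Std4, Gamma) with payoffs (5, 15).

Std4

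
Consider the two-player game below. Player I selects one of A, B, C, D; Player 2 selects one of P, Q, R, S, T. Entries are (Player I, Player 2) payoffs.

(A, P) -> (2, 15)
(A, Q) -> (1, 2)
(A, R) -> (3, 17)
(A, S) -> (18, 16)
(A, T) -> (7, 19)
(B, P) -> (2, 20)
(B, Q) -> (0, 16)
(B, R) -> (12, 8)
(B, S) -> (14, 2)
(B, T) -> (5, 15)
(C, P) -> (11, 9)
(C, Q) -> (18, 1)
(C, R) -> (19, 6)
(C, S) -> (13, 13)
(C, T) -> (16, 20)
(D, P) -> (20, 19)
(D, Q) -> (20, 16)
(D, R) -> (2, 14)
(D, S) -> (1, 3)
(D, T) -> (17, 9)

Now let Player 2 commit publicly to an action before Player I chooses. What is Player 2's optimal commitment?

Work backward from Player I's decision.
- P: BR = D, leader payoff 19.
- Q: BR = D, leader payoff 16.
- R: BR = C, leader payoff 6.
- S: BR = A, leader payoff 16.
- T: BR = D, leader payoff 9.
Player 2's induced payoffs are 19, 16, 6, 16, 9, so Player 2 commits to P. Subgame-perfect outcome: (D, P) with payoffs (20, 19).

P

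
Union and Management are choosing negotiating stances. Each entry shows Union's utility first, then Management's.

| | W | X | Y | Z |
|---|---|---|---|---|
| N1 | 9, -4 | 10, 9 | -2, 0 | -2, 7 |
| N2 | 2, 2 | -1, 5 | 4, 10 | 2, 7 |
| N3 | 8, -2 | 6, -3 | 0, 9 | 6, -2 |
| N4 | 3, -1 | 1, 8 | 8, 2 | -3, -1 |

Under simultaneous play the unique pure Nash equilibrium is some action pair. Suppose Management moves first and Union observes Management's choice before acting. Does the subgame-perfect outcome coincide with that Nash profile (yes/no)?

yes

Work backward from Union's decision.
- W: Union compares 9, 2, 8, 3 and picks N1; Management would get -4.
- X: Union compares 10, -1, 6, 1 and picks N1; Management would get 9.
- Y: Union compares -2, 4, 0, 8 and picks N4; Management would get 2.
- Z: Union compares -2, 2, 6, -3 and picks N3; Management would get -2.
Maximizing over -4, 9, 2, -2, Management chooses X. Subgame-perfect outcome: (N1, X) with payoffs (10, 9).
For the simultaneous game, intersect best replies.
Union's best replies: W→N1; X→N1; Y→N4; Z→N3.
Management's best replies: N1→X; N2→Y; N3→Y; N4→X.
The unique mutual best reply is (N1, X), giving (10, 9).
Sequential outcome (N1, X) coincides with the Nash profile (N1, X).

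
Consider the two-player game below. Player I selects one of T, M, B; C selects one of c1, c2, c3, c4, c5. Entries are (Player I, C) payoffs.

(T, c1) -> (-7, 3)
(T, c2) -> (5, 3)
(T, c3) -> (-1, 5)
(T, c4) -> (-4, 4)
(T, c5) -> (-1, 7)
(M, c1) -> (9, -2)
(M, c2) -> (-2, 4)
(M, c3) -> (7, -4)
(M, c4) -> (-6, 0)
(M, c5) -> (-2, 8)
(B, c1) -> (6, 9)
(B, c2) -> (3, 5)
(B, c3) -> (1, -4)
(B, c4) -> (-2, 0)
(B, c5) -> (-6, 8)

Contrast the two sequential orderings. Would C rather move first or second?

If Player I leads: C's best replies are T→c5, M→c5, B→c1; Player I's induced payoffs -1, -2, 6; outcome (B, c1), payoffs (6, 9).
If C leads: Player I's best replies are c1→M, c2→T, c3→M, c4→B, c5→T; C's induced payoffs -2, 3, -4, 0, 7; outcome (T, c5), payoffs (-1, 7).
C gets 7 moving first and 9 moving second, so C prefers to move second.

second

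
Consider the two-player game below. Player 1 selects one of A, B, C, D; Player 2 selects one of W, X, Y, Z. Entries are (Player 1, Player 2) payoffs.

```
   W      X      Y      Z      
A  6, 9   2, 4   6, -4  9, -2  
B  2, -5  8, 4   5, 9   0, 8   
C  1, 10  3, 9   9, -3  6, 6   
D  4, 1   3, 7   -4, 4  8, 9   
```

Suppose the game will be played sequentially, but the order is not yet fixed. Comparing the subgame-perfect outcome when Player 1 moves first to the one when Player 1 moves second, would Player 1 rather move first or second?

If Player 1 leads: Player 2's best replies are A→W, B→Y, C→W, D→Z; Player 1's induced payoffs 6, 5, 1, 8; outcome (D, Z), payoffs (8, 9).
If Player 2 leads: Player 1's best replies are W→A, X→B, Y→C, Z→A; Player 2's induced payoffs 9, 4, -3, -2; outcome (A, W), payoffs (6, 9).
Player 1 gets 8 moving first and 6 moving second, so Player 1 prefers to move first.

first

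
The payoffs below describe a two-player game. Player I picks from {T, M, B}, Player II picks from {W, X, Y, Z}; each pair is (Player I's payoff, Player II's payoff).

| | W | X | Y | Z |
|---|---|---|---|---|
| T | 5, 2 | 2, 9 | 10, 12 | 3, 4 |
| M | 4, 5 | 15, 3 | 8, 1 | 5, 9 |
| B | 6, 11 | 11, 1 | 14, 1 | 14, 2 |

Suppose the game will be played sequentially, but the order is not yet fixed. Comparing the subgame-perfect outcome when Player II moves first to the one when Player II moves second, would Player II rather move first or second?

If Player I leads: Player II's best replies are T→Y, M→Z, B→W; Player I's induced payoffs 10, 5, 6; outcome (T, Y), payoffs (10, 12).
If Player II leads: Player I's best replies are W→B, X→M, Y→B, Z→B; Player II's induced payoffs 11, 3, 1, 2; outcome (B, W), payoffs (6, 11).
Player II gets 11 moving first and 12 moving second, so Player II prefers to move second.

second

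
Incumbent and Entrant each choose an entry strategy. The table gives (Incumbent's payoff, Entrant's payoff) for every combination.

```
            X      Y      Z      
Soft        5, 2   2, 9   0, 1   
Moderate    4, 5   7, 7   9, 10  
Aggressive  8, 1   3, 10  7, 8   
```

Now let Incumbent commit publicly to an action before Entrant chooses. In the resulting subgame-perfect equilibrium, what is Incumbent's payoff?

Backward induction with Incumbent moving first.
- Soft → Entrant plays Y (best of 2, 9, 1); Incumbent gets 2.
- Moderate → Entrant plays Z (best of 5, 7, 10); Incumbent gets 9.
- Aggressive → Entrant plays Y (best of 1, 10, 8); Incumbent gets 3.
Maximizing over 2, 9, 3, Incumbent chooses Moderate. Subgame-perfect outcome: (Moderate, Z) with payoffs (9, 10).

9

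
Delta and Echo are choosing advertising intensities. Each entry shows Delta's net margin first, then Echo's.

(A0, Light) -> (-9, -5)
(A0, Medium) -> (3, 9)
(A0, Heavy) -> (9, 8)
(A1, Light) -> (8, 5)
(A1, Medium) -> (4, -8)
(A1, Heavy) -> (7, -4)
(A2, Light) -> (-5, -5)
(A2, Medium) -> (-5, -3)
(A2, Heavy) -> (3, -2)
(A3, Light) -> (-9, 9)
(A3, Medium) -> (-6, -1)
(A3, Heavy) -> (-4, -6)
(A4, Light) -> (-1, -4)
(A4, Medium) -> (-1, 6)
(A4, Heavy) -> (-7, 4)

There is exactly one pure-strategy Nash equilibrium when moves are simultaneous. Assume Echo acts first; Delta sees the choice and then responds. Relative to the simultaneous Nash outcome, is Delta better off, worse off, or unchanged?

Backward induction with Echo moving first.
- Light: Delta compares -9, 8, -5, -9, -1 and picks A1; Echo would get 5.
- Medium: Delta compares 3, 4, -5, -6, -1 and picks A1; Echo would get -8.
- Heavy: Delta compares 9, 7, 3, -4, -7 and picks A0; Echo would get 8.
Maximizing over 5, -8, 8, Echo chooses Heavy. Subgame-perfect outcome: (A0, Heavy) with payoffs (9, 8).
Under simultaneous play:
Delta's best replies: Light→A1; Medium→A1; Heavy→A0.
Echo's best replies: A0→Medium; A1→Light; A2→Heavy; A3→Light; A4→Medium.
The unique mutual best reply is (A1, Light), giving (8, 5).
Delta earns 9 sequentially versus 8 at the Nash outcome: better off.

better off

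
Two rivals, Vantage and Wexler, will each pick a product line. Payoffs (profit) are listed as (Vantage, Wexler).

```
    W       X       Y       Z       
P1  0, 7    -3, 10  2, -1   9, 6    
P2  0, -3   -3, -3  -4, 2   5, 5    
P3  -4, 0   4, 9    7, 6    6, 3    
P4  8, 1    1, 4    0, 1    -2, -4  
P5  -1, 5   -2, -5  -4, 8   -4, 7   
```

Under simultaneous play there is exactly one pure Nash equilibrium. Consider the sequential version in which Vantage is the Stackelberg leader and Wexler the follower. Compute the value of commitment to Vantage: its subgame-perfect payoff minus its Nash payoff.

Work backward from Wexler's decision.
- P1: Wexler compares 7, 10, -1, 6 and picks X; Vantage would get -3.
- P2: Wexler compares -3, -3, 2, 5 and picks Z; Vantage would get 5.
- P3: Wexler compares 0, 9, 6, 3 and picks X; Vantage would get 4.
- P4: Wexler compares 1, 4, 1, -4 and picks X; Vantage would get 1.
- P5: Wexler compares 5, -5, 8, 7 and picks Y; Vantage would get -4.
Among -3, 5, 4, 1, -4, the best is 5 at P2. Subgame-perfect outcome: (P2, Z) with payoffs (5, 5).
Under simultaneous play:
Vantage's best replies: W→P4; X→P3; Y→P3; Z→P1.
Wexler's best replies: P1→X; P2→Z; P3→X; P4→X; P5→Y.
Only (P3, X) has each player best-responding; Nash payoffs (4, 9).
Vantage's commitment gain: 5 − 4 = 1.

1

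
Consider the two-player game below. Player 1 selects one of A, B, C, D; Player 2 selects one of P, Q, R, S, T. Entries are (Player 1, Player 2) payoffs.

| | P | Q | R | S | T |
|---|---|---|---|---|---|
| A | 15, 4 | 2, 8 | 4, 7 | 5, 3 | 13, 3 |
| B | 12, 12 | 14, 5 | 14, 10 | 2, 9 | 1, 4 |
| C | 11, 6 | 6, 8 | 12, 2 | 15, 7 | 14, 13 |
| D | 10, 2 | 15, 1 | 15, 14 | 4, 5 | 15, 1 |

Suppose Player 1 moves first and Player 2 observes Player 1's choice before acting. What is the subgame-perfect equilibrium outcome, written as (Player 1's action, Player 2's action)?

(D, R)

Work backward from Player 2's decision.
- A: BR = Q, leader payoff 2.
- B: BR = P, leader payoff 12.
- C: BR = T, leader payoff 14.
- D: BR = R, leader payoff 15.
Player 1's induced payoffs are 2, 12, 14, 15, so Player 1 commits to D. Subgame-perfect outcome: (D, R) with payoffs (15, 14).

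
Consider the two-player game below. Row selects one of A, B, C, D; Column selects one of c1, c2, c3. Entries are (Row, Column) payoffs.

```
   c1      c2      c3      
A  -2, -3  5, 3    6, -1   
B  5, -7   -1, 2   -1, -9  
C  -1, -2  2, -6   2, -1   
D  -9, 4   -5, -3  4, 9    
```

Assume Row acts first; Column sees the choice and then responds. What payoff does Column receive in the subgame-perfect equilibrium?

Solve by backward induction (Row leads).
- A: Column compares -3, 3, -1 and picks c2; Row would get 5.
- B: Column compares -7, 2, -9 and picks c2; Row would get -1.
- C: Column compares -2, -6, -1 and picks c3; Row would get 2.
- D: Column compares 4, -3, 9 and picks c3; Row would get 4.
Maximizing over 5, -1, 2, 4, Row chooses A. Subgame-perfect outcome: (A, c2) with payoffs (5, 3).

3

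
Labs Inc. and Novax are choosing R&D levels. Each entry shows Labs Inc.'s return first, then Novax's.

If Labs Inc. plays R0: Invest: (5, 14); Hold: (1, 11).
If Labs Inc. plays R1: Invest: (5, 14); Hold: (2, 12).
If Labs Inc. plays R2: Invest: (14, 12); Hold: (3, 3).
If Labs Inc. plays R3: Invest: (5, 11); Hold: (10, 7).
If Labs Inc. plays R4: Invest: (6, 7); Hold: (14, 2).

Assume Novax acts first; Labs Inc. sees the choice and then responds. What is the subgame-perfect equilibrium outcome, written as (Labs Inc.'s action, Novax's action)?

(R2, Invest)

Work backward from Labs Inc.'s decision.
- Invest: BR = R2, leader payoff 12.
- Hold: BR = R4, leader payoff 2.
Maximizing over 12, 2, Novax chooses Invest. Subgame-perfect outcome: (R2, Invest) with payoffs (14, 12).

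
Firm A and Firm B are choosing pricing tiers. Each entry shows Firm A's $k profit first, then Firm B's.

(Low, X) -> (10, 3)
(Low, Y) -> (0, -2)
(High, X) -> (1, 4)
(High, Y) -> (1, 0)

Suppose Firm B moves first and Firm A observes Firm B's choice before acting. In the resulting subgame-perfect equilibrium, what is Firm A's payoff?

10

Firm A best-responds to each possible Firm B move:
- X: Firm A compares 10, 1 and picks Low; Firm B would get 3.
- Y: Firm A compares 0, 1 and picks High; Firm B would get 0.
Among 3, 0, the best is 3 at X. Subgame-perfect outcome: (Low, X) with payoffs (10, 3).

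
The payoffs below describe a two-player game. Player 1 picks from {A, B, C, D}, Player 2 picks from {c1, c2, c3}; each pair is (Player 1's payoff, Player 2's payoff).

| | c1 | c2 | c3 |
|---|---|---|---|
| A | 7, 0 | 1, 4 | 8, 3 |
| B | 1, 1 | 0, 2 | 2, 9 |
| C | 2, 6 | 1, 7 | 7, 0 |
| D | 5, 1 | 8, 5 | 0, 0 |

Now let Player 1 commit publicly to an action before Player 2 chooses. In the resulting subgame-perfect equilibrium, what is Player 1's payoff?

8

Work backward from Player 2's decision.
- A → Player 2 plays c2 (best of 0, 4, 3); Player 1 gets 1.
- B → Player 2 plays c3 (best of 1, 2, 9); Player 1 gets 2.
- C → Player 2 plays c2 (best of 6, 7, 0); Player 1 gets 1.
- D → Player 2 plays c2 (best of 1, 5, 0); Player 1 gets 8.
Among 1, 2, 1, 8, the best is 8 at D. Subgame-perfect outcome: (D, c2) with payoffs (8, 5).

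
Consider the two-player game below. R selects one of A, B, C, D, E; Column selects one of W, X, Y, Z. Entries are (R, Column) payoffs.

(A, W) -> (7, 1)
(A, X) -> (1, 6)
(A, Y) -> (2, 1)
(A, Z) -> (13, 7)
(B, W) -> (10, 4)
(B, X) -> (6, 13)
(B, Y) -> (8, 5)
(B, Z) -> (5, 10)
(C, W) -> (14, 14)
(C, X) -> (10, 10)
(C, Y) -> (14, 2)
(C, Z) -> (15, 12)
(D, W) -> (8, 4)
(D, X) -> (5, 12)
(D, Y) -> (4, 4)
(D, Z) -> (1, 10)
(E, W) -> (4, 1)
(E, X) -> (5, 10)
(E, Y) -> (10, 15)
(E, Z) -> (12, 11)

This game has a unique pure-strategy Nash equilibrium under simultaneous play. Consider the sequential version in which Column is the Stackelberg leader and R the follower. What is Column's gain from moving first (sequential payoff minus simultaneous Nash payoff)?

0

R best-responds to each possible Column move:
- W → R plays C (best of 7, 10, 14, 8, 4); Column gets 14.
- X → R plays C (best of 1, 6, 10, 5, 5); Column gets 10.
- Y → R plays C (best of 2, 8, 14, 4, 10); Column gets 2.
- Z → R plays C (best of 13, 5, 15, 1, 12); Column gets 12.
Among 14, 10, 2, 12, the best is 14 at W. Subgame-perfect outcome: (C, W) with payoffs (14, 14).
Now find the simultaneous Nash equilibrium.
R's best replies: W→C; X→C; Y→C; Z→C.
Column's best replies: A→Z; B→X; C→W; D→X; E→Y.
The unique mutual best reply is (C, W), giving (14, 14).
Column's commitment gain: 14 − 14 = 0.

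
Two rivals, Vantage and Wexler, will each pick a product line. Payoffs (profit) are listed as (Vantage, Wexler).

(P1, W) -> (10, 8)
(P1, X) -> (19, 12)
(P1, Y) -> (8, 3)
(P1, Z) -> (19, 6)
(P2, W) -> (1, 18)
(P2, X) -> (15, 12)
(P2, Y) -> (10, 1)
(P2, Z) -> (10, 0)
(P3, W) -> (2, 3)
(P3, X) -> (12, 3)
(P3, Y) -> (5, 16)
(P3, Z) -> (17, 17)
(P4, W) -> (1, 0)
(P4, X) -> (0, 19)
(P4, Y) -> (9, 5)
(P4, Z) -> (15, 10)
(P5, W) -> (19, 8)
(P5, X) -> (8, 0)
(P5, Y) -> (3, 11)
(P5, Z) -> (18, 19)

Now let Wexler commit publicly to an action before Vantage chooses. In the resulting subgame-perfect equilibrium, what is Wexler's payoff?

12

Work backward from Vantage's decision.
- W: BR = P5, leader payoff 8.
- X: BR = P1, leader payoff 12.
- Y: BR = P2, leader payoff 1.
- Z: BR = P1, leader payoff 6.
Wexler's induced payoffs are 8, 12, 1, 6, so Wexler commits to X. Subgame-perfect outcome: (P1, X) with payoffs (19, 12).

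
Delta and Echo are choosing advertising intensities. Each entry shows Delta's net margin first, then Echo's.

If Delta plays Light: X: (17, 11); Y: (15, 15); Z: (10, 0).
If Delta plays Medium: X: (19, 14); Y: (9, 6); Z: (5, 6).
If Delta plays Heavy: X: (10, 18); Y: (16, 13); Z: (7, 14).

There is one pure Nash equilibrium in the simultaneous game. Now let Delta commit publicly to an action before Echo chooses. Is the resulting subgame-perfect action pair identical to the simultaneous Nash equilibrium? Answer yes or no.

Solve by backward induction (Delta leads).
- Light → Echo plays Y (best of 11, 15, 0); Delta gets 15.
- Medium → Echo plays X (best of 14, 6, 6); Delta gets 19.
- Heavy → Echo plays X (best of 18, 13, 14); Delta gets 10.
Maximizing over 15, 19, 10, Delta chooses Medium. Subgame-perfect outcome: (Medium, X) with payoffs (19, 14).
For the simultaneous game, intersect best replies.
Delta's best replies: X→Medium; Y→Heavy; Z→Light.
Echo's best replies: Light→Y; Medium→X; Heavy→X.
Only (Medium, X) has each player best-responding; Nash payoffs (19, 14).
Sequential outcome (Medium, X) coincides with the Nash profile (Medium, X).

yes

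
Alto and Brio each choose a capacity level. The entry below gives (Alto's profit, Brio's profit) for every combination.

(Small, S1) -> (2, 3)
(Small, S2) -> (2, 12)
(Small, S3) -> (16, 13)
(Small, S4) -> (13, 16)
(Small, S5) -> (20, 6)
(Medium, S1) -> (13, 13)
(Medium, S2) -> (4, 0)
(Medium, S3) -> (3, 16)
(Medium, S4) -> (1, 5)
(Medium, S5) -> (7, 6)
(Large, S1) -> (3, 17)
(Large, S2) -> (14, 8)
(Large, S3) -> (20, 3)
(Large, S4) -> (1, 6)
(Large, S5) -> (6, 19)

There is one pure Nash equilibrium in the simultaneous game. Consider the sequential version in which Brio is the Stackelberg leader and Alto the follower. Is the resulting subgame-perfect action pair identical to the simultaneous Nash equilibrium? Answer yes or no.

yes

Backward induction with Brio moving first.
- S1 → Alto plays Medium (best of 2, 13, 3); Brio gets 13.
- S2 → Alto plays Large (best of 2, 4, 14); Brio gets 8.
- S3 → Alto plays Large (best of 16, 3, 20); Brio gets 3.
- S4 → Alto plays Small (best of 13, 1, 1); Brio gets 16.
- S5 → Alto plays Small (best of 20, 7, 6); Brio gets 6.
Among 13, 8, 3, 16, 6, the best is 16 at S4. Subgame-perfect outcome: (Small, S4) with payoffs (13, 16).
For the simultaneous game, intersect best replies.
Alto's best replies: S1→Medium; S2→Large; S3→Large; S4→Small; S5→Small.
Brio's best replies: Small→S4; Medium→S3; Large→S5.
The unique mutual best reply is (Small, S4), giving (13, 16).
Sequential outcome (Small, S4) coincides with the Nash profile (Small, S4).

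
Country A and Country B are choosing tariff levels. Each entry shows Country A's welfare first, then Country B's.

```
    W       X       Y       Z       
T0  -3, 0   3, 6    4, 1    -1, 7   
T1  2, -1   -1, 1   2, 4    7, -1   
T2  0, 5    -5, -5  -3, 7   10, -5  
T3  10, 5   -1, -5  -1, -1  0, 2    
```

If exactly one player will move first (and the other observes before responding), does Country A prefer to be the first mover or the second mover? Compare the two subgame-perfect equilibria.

first

If Country A leads: Country B's best replies are T0→Z, T1→Y, T2→Y, T3→W; Country A's induced payoffs -1, 2, -3, 10; outcome (T3, W), payoffs (10, 5).
If Country B leads: Country A's best replies are W→T3, X→T0, Y→T0, Z→T2; Country B's induced payoffs 5, 6, 1, -5; outcome (T0, X), payoffs (3, 6).
Country A gets 10 moving first and 3 moving second, so Country A prefers to move first.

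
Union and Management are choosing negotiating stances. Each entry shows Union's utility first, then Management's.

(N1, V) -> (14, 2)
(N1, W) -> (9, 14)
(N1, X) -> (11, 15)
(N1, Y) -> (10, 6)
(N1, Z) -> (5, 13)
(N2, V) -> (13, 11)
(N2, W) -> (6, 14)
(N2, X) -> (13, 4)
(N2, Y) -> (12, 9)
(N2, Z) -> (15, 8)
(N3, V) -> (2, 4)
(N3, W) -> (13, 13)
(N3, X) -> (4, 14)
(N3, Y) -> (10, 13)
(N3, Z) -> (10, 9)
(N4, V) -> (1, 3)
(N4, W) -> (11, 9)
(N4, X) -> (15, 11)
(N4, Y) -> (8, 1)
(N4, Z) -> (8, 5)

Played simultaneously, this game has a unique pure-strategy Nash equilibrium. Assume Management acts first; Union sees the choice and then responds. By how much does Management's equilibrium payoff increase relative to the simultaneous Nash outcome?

Work backward from Union's decision.
- V: BR = N1, leader payoff 2.
- W: BR = N3, leader payoff 13.
- X: BR = N4, leader payoff 11.
- Y: BR = N2, leader payoff 9.
- Z: BR = N2, leader payoff 8.
Maximizing over 2, 13, 11, 9, 8, Management chooses W. Subgame-perfect outcome: (N3, W) with payoffs (13, 13).
For the simultaneous game, intersect best replies.
Union's best replies: V→N1; W→N3; X→N4; Y→N2; Z→N2.
Management's best replies: N1→X; N2→W; N3→X; N4→X.
The unique mutual best reply is (N4, X), giving (15, 11).
Management's commitment gain: 13 − 11 = 2.

2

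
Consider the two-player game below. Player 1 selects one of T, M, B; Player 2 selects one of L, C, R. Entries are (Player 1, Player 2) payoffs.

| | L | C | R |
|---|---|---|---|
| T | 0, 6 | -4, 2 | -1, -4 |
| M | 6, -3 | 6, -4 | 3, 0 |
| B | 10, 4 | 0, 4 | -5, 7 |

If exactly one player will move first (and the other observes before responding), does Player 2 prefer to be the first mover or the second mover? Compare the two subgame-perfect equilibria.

If Player 1 leads: Player 2's best replies are T→L, M→R, B→R; Player 1's induced payoffs 0, 3, -5; outcome (M, R), payoffs (3, 0).
If Player 2 leads: Player 1's best replies are L→B, C→M, R→M; Player 2's induced payoffs 4, -4, 0; outcome (B, L), payoffs (10, 4).
Player 2 gets 4 moving first and 0 moving second, so Player 2 prefers to move first.

first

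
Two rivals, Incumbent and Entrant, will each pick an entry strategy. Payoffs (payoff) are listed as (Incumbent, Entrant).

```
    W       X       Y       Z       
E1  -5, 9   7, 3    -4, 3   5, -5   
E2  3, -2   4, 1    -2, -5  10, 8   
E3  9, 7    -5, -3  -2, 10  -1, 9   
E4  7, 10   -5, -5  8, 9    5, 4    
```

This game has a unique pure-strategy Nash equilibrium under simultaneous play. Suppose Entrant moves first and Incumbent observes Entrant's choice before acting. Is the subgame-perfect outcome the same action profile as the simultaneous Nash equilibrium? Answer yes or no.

no

Backward induction with Entrant moving first.
- W: Incumbent compares -5, 3, 9, 7 and picks E3; Entrant would get 7.
- X: Incumbent compares 7, 4, -5, -5 and picks E1; Entrant would get 3.
- Y: Incumbent compares -4, -2, -2, 8 and picks E4; Entrant would get 9.
- Z: Incumbent compares 5, 10, -1, 5 and picks E2; Entrant would get 8.
Entrant's induced payoffs are 7, 3, 9, 8, so Entrant commits to Y. Subgame-perfect outcome: (E4, Y) with payoffs (8, 9).
For the simultaneous game, intersect best replies.
Incumbent's best replies: W→E3; X→E1; Y→E4; Z→E2.
Entrant's best replies: E1→W; E2→Z; E3→Y; E4→W.
The unique mutual best reply is (E2, Z), giving (10, 8).
Sequential outcome (E4, Y) differs from the Nash profile (E2, Z).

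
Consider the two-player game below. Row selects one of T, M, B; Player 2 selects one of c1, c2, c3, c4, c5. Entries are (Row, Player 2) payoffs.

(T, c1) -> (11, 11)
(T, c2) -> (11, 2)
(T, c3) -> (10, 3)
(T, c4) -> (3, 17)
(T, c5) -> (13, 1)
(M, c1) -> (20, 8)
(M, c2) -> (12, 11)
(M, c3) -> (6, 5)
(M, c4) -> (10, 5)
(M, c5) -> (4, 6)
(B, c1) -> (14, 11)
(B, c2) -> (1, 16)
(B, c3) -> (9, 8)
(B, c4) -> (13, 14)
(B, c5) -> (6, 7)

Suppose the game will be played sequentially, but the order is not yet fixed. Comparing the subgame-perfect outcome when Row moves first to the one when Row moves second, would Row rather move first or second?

If Row leads: Player 2's best replies are T→c4, M→c2, B→c2; Row's induced payoffs 3, 12, 1; outcome (M, c2), payoffs (12, 11).
If Player 2 leads: Row's best replies are c1→M, c2→M, c3→T, c4→B, c5→T; Player 2's induced payoffs 8, 11, 3, 14, 1; outcome (B, c4), payoffs (13, 14).
Row gets 12 moving first and 13 moving second, so Row prefers to move second.

second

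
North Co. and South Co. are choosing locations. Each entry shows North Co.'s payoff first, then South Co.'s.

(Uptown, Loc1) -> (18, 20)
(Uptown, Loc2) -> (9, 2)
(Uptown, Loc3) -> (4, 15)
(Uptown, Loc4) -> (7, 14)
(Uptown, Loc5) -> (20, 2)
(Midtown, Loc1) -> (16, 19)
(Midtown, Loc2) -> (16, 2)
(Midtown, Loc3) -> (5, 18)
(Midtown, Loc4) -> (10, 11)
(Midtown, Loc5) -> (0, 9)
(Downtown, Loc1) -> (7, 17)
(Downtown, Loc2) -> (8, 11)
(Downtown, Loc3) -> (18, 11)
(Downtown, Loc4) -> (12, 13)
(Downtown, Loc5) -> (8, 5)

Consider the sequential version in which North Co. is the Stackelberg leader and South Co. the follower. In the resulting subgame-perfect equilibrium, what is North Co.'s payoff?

Solve by backward induction (North Co. leads).
- Uptown: South Co. compares 20, 2, 15, 14, 2 and picks Loc1; North Co. would get 18.
- Midtown: South Co. compares 19, 2, 18, 11, 9 and picks Loc1; North Co. would get 16.
- Downtown: South Co. compares 17, 11, 11, 13, 5 and picks Loc1; North Co. would get 7.
Maximizing over 18, 16, 7, North Co. chooses Uptown. Subgame-perfect outcome: (Uptown, Loc1) with payoffs (18, 20).

18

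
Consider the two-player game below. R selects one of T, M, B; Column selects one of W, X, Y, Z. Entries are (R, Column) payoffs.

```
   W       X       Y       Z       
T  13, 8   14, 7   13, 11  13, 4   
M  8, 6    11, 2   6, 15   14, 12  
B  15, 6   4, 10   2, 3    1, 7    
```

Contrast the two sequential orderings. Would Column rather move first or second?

If R leads: Column's best replies are T→Y, M→Y, B→X; R's induced payoffs 13, 6, 4; outcome (T, Y), payoffs (13, 11).
If Column leads: R's best replies are W→B, X→T, Y→T, Z→M; Column's induced payoffs 6, 7, 11, 12; outcome (M, Z), payoffs (14, 12).
Column gets 12 moving first and 11 moving second, so Column prefers to move first.

first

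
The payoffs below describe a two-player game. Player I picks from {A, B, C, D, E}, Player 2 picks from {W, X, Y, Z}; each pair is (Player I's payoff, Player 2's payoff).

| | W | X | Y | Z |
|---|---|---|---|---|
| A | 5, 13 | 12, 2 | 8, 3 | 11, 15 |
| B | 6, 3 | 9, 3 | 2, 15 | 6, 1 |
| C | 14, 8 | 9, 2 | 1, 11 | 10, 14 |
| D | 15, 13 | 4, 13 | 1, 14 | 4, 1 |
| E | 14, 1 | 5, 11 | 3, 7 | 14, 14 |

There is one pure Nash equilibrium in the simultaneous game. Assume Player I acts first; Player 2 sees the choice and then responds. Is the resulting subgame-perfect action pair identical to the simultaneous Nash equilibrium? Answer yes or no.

yes

Backward induction with Player I moving first.
- A: BR = Z, leader payoff 11.
- B: BR = Y, leader payoff 2.
- C: BR = Z, leader payoff 10.
- D: BR = Y, leader payoff 1.
- E: BR = Z, leader payoff 14.
Among 11, 2, 10, 1, 14, the best is 14 at E. Subgame-perfect outcome: (E, Z) with payoffs (14, 14).
Under simultaneous play:
Player I's best replies: W→D; X→A; Y→A; Z→E.
Player 2's best replies: A→Z; B→Y; C→Z; D→Y; E→Z.
The unique mutual best reply is (E, Z), giving (14, 14).
Sequential outcome (E, Z) coincides with the Nash profile (E, Z).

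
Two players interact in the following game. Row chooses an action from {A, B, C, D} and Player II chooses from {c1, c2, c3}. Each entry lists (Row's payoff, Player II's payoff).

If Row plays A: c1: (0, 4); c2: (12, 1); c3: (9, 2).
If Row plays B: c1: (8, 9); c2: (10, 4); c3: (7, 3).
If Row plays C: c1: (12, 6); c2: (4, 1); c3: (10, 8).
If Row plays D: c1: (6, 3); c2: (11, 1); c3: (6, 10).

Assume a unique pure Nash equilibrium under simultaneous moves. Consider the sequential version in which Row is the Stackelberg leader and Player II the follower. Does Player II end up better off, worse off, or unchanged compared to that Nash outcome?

unchanged

Work backward from Player II's decision.
- A → Player II plays c1 (best of 4, 1, 2); Row gets 0.
- B → Player II plays c1 (best of 9, 4, 3); Row gets 8.
- C → Player II plays c3 (best of 6, 1, 8); Row gets 10.
- D → Player II plays c3 (best of 3, 1, 10); Row gets 6.
Among 0, 8, 10, 6, the best is 10 at C. Subgame-perfect outcome: (C, c3) with payoffs (10, 8).
Under simultaneous play:
Row's best replies: c1→C; c2→A; c3→C.
Player II's best replies: A→c1; B→c1; C→c3; D→c3.
The unique mutual best reply is (C, c3), giving (10, 8).
Player II earns 8 sequentially versus 8 at the Nash outcome: unchanged.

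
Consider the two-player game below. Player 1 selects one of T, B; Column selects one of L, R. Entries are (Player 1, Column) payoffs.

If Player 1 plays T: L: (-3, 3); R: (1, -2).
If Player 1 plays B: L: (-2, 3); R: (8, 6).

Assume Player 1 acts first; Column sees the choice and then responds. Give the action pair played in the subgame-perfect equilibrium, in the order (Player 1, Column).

Column best-responds to each possible Player 1 move:
- T → Column plays L (best of 3, -2); Player 1 gets -3.
- B → Column plays R (best of 3, 6); Player 1 gets 8.
Player 1's induced payoffs are -3, 8, so Player 1 commits to B. Subgame-perfect outcome: (B, R) with payoffs (8, 6).

(B, R)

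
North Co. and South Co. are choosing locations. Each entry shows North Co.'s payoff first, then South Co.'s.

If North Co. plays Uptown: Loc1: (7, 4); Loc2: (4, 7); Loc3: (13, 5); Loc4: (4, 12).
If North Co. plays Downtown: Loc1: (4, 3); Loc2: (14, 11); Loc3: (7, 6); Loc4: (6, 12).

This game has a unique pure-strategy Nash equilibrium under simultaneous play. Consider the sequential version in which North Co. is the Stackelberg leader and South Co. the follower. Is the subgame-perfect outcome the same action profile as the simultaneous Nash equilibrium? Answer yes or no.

yes

South Co. best-responds to each possible North Co. move:
- Uptown: BR = Loc4, leader payoff 4.
- Downtown: BR = Loc4, leader payoff 6.
North Co.'s induced payoffs are 4, 6, so North Co. commits to Downtown. Subgame-perfect outcome: (Downtown, Loc4) with payoffs (6, 12).
For the simultaneous game, intersect best replies.
North Co.'s best replies: Loc1→Uptown; Loc2→Downtown; Loc3→Uptown; Loc4→Downtown.
South Co.'s best replies: Uptown→Loc4; Downtown→Loc4.
The unique mutual best reply is (Downtown, Loc4), giving (6, 12).
Sequential outcome (Downtown, Loc4) coincides with the Nash profile (Downtown, Loc4).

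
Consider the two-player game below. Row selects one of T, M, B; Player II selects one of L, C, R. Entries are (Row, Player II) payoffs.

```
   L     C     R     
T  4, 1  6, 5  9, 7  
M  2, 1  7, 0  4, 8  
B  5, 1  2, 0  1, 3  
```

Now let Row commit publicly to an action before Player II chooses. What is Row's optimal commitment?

Work backward from Player II's decision.
- T: Player II compares 1, 5, 7 and picks R; Row would get 9.
- M: Player II compares 1, 0, 8 and picks R; Row would get 4.
- B: Player II compares 1, 0, 3 and picks R; Row would get 1.
Among 9, 4, 1, the best is 9 at T. Subgame-perfect outcome: (T, R) with payoffs (9, 7).

T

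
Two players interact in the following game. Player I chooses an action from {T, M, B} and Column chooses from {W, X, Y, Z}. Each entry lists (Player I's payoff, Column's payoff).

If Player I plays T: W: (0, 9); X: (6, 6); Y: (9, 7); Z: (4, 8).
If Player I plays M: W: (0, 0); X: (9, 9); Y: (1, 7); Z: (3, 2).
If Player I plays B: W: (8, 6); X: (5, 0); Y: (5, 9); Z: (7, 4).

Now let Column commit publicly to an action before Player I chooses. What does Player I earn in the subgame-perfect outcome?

Solve by backward induction (Column leads).
- W: Player I compares 0, 0, 8 and picks B; Column would get 6.
- X: Player I compares 6, 9, 5 and picks M; Column would get 9.
- Y: Player I compares 9, 1, 5 and picks T; Column would get 7.
- Z: Player I compares 4, 3, 7 and picks B; Column would get 4.
Maximizing over 6, 9, 7, 4, Column chooses X. Subgame-perfect outcome: (M, X) with payoffs (9, 9).

9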